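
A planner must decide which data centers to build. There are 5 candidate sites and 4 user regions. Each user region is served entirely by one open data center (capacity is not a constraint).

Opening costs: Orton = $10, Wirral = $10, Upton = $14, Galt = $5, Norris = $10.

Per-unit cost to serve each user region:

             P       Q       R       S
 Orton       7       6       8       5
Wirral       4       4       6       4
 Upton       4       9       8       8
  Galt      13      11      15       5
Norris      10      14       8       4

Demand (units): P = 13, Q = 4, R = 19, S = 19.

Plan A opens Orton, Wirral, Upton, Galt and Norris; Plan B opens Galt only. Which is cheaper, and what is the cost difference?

Plan A is cheaper by 291.

Plan A: {Orton, Wirral, Upton, Galt, Norris}: P→Wirral 4·13=52, Q→Wirral 4·4=16, R→Wirral 6·19=114, S→Wirral 4·19=76. Service 258; fixed 49; total 307.
Plan B: {Galt}: P→Galt 13·13=169, Q→Galt 11·4=44, R→Galt 15·19=285, S→Galt 5·19=95. Service 593; fixed 5; total 598.
Difference: |307 − 598| = 291.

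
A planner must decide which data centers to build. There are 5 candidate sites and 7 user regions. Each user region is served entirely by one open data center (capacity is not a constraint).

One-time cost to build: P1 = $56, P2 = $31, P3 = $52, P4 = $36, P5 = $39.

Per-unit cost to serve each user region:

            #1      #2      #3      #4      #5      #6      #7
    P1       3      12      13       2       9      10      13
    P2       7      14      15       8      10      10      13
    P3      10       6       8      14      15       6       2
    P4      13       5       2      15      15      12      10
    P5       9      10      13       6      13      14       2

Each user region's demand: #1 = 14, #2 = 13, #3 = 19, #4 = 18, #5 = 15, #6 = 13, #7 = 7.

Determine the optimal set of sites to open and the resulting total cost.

For any fixed open set, each user region goes to its cheapest open site; total = fixed + service.
{P1, P3, P4}: #1→P1 3·14=42, #2→P4 5·13=65, #3→P4 2·19=38, #4→P1 2·18=36, #5→P1 9·15=135, #6→P3 6·13=78, #7→P3 2·7=14. Service 408; fixed 144; total 552.
{P1, P2, P3, P4}: #1→P1 3·14=42, #2→P4 5·13=65, #3→P4 2·19=38, #4→P1 2·18=36, #5→P1 9·15=135, #6→P3 6·13=78, #7→P3 2·7=14. Service 408; fixed 175; total 583.
{P1, P3, P4, P5}: service 408 + fixed 183 = 591
{P1, P2, P3, P4, P5}: #1→P1 3·14=42, #2→P4 5·13=65, #3→P4 2·19=38, #4→P1 2·18=36, #5→P1 9·15=135, #6→P3 6·13=78, #7→P3 2·7=14. Service 408; fixed 214; total 622.
No other subset beats 552.

Open P1, P3 and P4; minimum total cost 552.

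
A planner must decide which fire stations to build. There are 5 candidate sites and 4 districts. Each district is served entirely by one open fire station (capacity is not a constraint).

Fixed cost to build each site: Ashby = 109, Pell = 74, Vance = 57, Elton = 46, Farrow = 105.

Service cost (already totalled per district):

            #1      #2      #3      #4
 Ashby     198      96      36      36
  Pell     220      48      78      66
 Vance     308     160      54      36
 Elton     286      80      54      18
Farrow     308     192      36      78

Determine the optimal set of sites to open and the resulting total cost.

For any fixed open set, each district goes to its cheapest open site; total = fixed + service.
{Pell, Elton}: #1→Pell 220, #2→Pell 48, #3→Elton 54, #4→Elton 18. Service 340; fixed 120; total 460.
{Ashby}: service 366 + fixed 109 = 475
{Elton}: service 438 + fixed 46 = 484
{Ashby, Pell, Vance, Elton, Farrow}: #1→Ashby 198, #2→Pell 48, #3→Ashby 36, #4→Elton 18. Service 300; fixed 391; total 691.
No other subset beats 460.

Open Pell and Elton; minimum total cost 460.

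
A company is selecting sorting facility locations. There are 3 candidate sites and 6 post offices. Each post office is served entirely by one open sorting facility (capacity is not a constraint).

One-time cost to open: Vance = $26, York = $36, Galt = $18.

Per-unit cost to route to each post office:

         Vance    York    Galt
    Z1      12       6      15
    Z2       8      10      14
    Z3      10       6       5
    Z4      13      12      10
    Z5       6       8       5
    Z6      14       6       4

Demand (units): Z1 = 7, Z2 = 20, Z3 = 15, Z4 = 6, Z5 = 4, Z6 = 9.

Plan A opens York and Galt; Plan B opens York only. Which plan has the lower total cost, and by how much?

Plan A is cheaper by 39.

Plan A: {York, Galt}: Z1→York 6·7=42, Z2→York 10·20=200, Z3→Galt 5·15=75, Z4→Galt 10·6=60, Z5→Galt 5·4=20, Z6→Galt 4·9=36. Service 433; fixed 54; total 487.
Plan B: {York}: Z1→York 6·7=42, Z2→York 10·20=200, Z3→York 6·15=90, Z4→York 12·6=72, Z5→York 8·4=32, Z6→York 6·9=54. Service 490; fixed 36; total 526.
Difference: |487 − 526| = 39.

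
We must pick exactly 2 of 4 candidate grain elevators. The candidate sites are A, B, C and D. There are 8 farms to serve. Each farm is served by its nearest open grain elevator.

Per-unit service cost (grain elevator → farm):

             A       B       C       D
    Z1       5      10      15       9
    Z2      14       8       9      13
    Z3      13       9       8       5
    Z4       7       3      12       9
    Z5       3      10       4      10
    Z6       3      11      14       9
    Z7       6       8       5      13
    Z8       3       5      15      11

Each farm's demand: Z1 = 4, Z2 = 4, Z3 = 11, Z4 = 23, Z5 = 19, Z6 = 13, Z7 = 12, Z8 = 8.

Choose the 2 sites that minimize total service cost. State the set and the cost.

With exactly 2 open, each farm uses its cheapest among the chosen.
{A, B}: Z1→A 5·4=20, Z2→B 8·4=32, Z3→B 9·11=99, Z4→B 3·23=69, Z5→A 3·19=57, Z6→A 3·13=39, Z7→A 6·12=72, Z8→A 3·8=24. Service cost 412.
{A, D}: service cost 480
{A, C}: service cost 485
Among all 6 size-2 choices, {A, B} is lowest.

Choose A and B; total service cost 412.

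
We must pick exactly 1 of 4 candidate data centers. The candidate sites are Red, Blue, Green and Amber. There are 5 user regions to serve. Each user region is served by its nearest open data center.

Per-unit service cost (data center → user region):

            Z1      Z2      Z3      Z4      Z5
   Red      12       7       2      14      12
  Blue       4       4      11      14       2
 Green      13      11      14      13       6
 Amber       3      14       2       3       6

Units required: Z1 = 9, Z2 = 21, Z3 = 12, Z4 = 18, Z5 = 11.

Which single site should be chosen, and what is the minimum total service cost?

Choose Amber only; total service cost 465.

With exactly 1 open, each user region uses its cheapest among the chosen.
{Amber}: Z1→Amber 3·9=27, Z2→Amber 14·21=294, Z3→Amber 2·12=24, Z4→Amber 3·18=54, Z5→Amber 6·11=66. Service cost 465.
{Blue}: service cost 526
{Red}: service cost 663
Among all 4 size-1 choices, {Amber} is lowest.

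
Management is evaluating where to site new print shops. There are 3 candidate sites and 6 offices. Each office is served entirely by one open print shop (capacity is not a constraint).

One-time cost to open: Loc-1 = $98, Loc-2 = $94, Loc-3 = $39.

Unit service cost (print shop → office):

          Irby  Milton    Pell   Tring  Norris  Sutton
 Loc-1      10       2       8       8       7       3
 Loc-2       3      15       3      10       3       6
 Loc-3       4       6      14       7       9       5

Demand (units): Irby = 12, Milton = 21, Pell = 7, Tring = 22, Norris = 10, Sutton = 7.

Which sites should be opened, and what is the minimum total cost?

For any fixed open set, each office goes to its cheapest open site; total = fixed + service.
{Loc-1, Loc-2}: Irby→Loc-2 3·12=36, Milton→Loc-1 2·21=42, Pell→Loc-2 3·7=21, Tring→Loc-1 8·22=176, Norris→Loc-2 3·10=30, Sutton→Loc-1 3·7=21. Service 326; fixed 192; total 518.
{Loc-1, Loc-3}: Irby→Loc-3 4·12=48, Milton→Loc-1 2·21=42, Pell→Loc-1 8·7=56, Tring→Loc-3 7·22=154, Norris→Loc-1 7·10=70, Sutton→Loc-1 3·7=21. Service 391; fixed 137; total 528.
{Loc-1, Loc-2, Loc-3}: service 304 + fixed 231 = 535
{Loc-3}: Irby→Loc-3 4·12=48, Milton→Loc-3 6·21=126, Pell→Loc-3 14·7=98, Tring→Loc-3 7·22=154, Norris→Loc-3 9·10=90, Sutton→Loc-3 5·7=35. Service 551; fixed 39; total 590.
No other subset beats 518.

Open Loc-1 and Loc-2; minimum total cost 518.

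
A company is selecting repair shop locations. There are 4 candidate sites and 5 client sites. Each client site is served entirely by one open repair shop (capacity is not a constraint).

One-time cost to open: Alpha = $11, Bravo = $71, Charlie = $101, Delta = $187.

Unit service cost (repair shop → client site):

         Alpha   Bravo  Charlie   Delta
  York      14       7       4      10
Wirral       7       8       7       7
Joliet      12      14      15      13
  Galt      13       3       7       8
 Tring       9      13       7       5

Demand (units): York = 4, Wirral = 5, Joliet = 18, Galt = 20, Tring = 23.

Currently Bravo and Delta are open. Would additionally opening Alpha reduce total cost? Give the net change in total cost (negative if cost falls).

Current service cost with {Bravo, Delta}: 472.
Adding Alpha: each client site re-picks its cheapest; new service cost 454, saving 18.
Extra fixed cost: 11. Net change = 11 − 18 = -7.
(Totals: 730 → 723.)

Yes — net change −7 (cost falls by 7).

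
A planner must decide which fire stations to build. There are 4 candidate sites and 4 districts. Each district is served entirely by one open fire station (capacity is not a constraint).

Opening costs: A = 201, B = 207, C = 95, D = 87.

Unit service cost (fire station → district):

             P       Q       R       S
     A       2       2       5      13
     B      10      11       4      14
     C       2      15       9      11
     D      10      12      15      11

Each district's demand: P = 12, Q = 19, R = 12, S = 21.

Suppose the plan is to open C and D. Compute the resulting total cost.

Each district is assigned to its cheapest site among the open ones.
{C, D}: P→C 2·12=24, Q→D 12·19=228, R→C 9·12=108, S→C 11·21=231. Service 591; fixed 182; total 773.

Total cost: 773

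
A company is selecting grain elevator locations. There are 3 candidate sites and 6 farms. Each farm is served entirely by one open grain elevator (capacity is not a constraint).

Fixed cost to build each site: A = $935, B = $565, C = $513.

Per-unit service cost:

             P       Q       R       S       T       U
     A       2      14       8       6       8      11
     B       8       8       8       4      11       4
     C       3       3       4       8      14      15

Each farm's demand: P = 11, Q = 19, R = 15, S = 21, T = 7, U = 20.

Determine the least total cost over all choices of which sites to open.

Minimum total cost: 1166

For any fixed open set, each farm goes to its cheapest open site; total = fixed + service.
{B}: P→B 8·11=88, Q→B 8·19=152, R→B 8·15=120, S→B 4·21=84, T→B 11·7=77, U→B 4·20=80. Service 601; fixed 565; total 1166.
{C}: service 716 + fixed 513 = 1229
{B, C}: service 391 + fixed 1078 = 1469
{A, B, C}: service 359 + fixed 2013 = 2372
No other subset beats 1166.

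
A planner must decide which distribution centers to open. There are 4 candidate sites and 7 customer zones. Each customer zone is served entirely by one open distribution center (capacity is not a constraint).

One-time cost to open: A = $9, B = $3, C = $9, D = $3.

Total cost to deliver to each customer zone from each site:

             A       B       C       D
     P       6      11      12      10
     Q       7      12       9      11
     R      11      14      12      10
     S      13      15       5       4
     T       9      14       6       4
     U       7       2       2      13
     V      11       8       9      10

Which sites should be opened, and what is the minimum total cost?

For any fixed open set, each customer zone goes to its cheapest open site; total = fixed + service.
{B, D}: P→D 10, Q→D 11, R→D 10, S→D 4, T→D 4, U→B 2, V→B 8. Service 49; fixed 6; total 55.
{A, B, D}: P→A 6, Q→A 7, R→D 10, S→D 4, T→D 4, U→B 2, V→B 8. Service 41; fixed 15; total 56.
{A, D}: service 48 + fixed 12 = 60
{A, B, C, D}: service 41 + fixed 24 = 65
No other subset beats 55.

Open B and D; minimum total cost 55.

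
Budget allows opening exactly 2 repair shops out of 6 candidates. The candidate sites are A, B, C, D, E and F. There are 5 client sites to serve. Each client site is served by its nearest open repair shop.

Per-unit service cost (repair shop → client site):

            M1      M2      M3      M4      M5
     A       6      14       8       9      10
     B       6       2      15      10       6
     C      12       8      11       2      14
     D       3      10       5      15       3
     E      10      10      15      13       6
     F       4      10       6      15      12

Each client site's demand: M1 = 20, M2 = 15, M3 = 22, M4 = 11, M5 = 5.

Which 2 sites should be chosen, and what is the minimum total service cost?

Choose B and D; total service cost 325.

With exactly 2 open, each client site uses its cheapest among the chosen.
{B, D}: M1→D 3·20=60, M2→B 2·15=30, M3→D 5·22=110, M4→B 10·11=110, M5→D 3·5=15. Service cost 325.
{C, D}: service cost 327
{B, F}: service cost 382
Among all 15 size-2 choices, {B, D} is lowest.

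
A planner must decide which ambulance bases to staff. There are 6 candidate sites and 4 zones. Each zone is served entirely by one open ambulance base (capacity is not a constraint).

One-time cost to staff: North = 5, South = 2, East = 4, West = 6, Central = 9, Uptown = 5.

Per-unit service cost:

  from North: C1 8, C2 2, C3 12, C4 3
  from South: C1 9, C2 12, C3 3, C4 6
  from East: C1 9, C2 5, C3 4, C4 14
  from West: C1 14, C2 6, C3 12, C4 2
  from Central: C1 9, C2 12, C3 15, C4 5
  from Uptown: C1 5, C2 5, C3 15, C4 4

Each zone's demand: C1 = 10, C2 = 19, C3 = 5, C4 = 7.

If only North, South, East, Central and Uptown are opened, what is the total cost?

Each zone is assigned to its cheapest site among the open ones.
{North, South, East, Central, Uptown}: C1→Uptown 5·10=50, C2→North 2·19=38, C3→South 3·5=15, C4→North 3·7=21. Service 124; fixed 25; total 149.

Total cost: 149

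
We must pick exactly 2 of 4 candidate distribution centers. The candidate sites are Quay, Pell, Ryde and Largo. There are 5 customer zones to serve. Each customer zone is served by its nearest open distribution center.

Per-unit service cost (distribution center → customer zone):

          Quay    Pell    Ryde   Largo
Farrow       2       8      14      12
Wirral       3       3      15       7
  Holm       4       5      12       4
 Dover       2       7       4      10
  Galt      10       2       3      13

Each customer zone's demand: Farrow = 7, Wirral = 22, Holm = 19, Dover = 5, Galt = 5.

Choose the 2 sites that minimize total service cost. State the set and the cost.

Choose Quay and Pell; total service cost 176.

With exactly 2 open, each customer zone uses its cheapest among the chosen.
{Quay, Pell}: Farrow→Quay 2·7=14, Wirral→Quay 3·22=66, Holm→Quay 4·19=76, Dover→Quay 2·5=10, Galt→Pell 2·5=10. Service cost 176.
{Quay, Ryde}: service cost 181
{Quay, Largo}: service cost 216
Among all 6 size-2 choices, {Quay, Pell} is lowest.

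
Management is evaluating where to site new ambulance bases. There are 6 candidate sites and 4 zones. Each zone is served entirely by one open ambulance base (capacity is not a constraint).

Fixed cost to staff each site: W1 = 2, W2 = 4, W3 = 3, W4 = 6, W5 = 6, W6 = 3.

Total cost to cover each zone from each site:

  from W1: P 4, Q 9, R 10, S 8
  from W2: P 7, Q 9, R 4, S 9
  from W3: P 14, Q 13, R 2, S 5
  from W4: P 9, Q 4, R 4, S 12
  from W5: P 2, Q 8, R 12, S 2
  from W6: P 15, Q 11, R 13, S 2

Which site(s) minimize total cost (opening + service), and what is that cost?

Open W3 and W5; minimum total cost 23.

For any fixed open set, each zone goes to its cheapest open site; total = fixed + service.
{W3, W5}: P→W5 2, Q→W5 8, R→W3 2, S→W5 2. Service 14; fixed 9; total 23.
{W4, W5}: service 12 + fixed 12 = 24
{W1, W3}: service 20 + fixed 5 = 25
{W1, W2, W3, W4, W5, W6}: service 10 + fixed 24 = 34
No other subset beats 23.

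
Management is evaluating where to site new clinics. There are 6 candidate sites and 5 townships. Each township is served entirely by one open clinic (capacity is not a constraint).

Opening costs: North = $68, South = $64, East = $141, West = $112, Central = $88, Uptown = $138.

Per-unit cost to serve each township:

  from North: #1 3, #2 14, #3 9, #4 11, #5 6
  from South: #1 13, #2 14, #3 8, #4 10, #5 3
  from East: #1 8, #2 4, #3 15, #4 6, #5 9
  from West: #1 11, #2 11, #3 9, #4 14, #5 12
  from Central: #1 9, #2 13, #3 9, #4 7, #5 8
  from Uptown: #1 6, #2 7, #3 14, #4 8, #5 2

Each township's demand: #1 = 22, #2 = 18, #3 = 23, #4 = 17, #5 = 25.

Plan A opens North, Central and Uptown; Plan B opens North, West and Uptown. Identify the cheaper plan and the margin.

Plan A is cheaper by 41.

Plan A: {North, Central, Uptown}: #1→North 3·22=66, #2→Uptown 7·18=126, #3→North 9·23=207, #4→Central 7·17=119, #5→Uptown 2·25=50. Service 568; fixed 294; total 862.
Plan B: {North, West, Uptown}: #1→North 3·22=66, #2→Uptown 7·18=126, #3→North 9·23=207, #4→Uptown 8·17=136, #5→Uptown 2·25=50. Service 585; fixed 318; total 903.
Difference: |862 − 903| = 41.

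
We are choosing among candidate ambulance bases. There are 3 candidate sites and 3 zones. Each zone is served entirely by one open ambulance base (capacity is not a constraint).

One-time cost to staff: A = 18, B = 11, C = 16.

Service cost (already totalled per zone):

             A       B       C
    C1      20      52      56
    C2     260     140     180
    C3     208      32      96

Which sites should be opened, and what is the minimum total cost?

For any fixed open set, each zone goes to its cheapest open site; total = fixed + service.
{A, B}: C1→A 20, C2→B 140, C3→B 32. Service 192; fixed 29; total 221.
{B}: service 224 + fixed 11 = 235
{A, B, C}: service 192 + fixed 45 = 237
No other subset beats 221.

Open A and B; minimum total cost 221.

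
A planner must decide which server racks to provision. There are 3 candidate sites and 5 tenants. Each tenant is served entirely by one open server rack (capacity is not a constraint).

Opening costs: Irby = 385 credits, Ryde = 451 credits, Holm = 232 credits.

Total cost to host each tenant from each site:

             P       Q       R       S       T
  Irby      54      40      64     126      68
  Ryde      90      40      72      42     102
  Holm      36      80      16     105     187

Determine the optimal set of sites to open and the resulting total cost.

Open Holm only; minimum total cost 656.

For any fixed open set, each tenant goes to its cheapest open site; total = fixed + service.
{Holm}: P→Holm 36, Q→Holm 80, R→Holm 16, S→Holm 105, T→Holm 187. Service 424; fixed 232; total 656.
{Irby}: service 352 + fixed 385 = 737
{Ryde}: P→Ryde 90, Q→Ryde 40, R→Ryde 72, S→Ryde 42, T→Ryde 102. Service 346; fixed 451; total 797.
{Irby, Ryde, Holm}: service 202 + fixed 1068 = 1270
(All 7 nonempty subsets were checked; Holm only is lowest.)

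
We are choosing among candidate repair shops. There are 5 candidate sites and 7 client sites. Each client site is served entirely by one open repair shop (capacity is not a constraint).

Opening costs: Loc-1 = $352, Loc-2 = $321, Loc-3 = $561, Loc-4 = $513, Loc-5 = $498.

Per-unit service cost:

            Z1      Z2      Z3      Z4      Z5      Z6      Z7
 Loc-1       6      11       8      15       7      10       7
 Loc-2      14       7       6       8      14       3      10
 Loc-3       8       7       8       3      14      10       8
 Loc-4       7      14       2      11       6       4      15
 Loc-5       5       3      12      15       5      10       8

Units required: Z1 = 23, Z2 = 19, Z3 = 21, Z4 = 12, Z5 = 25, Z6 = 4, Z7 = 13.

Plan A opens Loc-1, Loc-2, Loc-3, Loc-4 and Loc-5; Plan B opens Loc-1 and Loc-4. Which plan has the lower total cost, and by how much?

Plan A: {Loc-1, Loc-2, Loc-3, Loc-4, Loc-5}: Z1→Loc-5 5·23=115, Z2→Loc-5 3·19=57, Z3→Loc-4 2·21=42, Z4→Loc-3 3·12=36, Z5→Loc-5 5·25=125, Z6→Loc-2 3·4=12, Z7→Loc-1 7·13=91. Service 478; fixed 2245; total 2723.
Plan B: {Loc-1, Loc-4}: Z1→Loc-1 6·23=138, Z2→Loc-1 11·19=209, Z3→Loc-4 2·21=42, Z4→Loc-4 11·12=132, Z5→Loc-4 6·25=150, Z6→Loc-4 4·4=16, Z7→Loc-1 7·13=91. Service 778; fixed 865; total 1643.
Difference: |2723 − 1643| = 1080.

Plan B is cheaper by 1080.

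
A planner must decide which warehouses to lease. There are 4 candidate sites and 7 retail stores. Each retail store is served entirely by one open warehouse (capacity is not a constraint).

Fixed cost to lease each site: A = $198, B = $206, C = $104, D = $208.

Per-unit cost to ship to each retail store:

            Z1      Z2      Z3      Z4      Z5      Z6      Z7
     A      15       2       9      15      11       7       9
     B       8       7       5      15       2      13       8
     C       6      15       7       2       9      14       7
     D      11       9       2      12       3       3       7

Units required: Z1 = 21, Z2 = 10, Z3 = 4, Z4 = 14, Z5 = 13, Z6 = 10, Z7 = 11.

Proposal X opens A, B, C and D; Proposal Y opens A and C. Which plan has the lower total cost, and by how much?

Proposal Y is cheaper by 263.

Proposal X: {A, B, C, D}: Z1→C 6·21=126, Z2→A 2·10=20, Z3→D 2·4=8, Z4→C 2·14=28, Z5→B 2·13=26, Z6→D 3·10=30, Z7→C 7·11=77. Service 315; fixed 716; total 1031.
Proposal Y: {A, C}: Z1→C 6·21=126, Z2→A 2·10=20, Z3→C 7·4=28, Z4→C 2·14=28, Z5→C 9·13=117, Z6→A 7·10=70, Z7→C 7·11=77. Service 466; fixed 302; total 768.
Difference: |1031 − 768| = 263.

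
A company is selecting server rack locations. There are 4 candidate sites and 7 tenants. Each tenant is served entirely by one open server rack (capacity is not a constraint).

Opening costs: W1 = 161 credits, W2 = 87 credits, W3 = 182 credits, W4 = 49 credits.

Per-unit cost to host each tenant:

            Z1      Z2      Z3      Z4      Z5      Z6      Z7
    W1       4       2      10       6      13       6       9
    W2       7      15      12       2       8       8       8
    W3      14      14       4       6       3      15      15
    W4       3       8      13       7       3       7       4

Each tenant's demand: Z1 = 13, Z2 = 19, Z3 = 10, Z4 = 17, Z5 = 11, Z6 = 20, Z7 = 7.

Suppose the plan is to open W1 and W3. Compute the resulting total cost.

Total cost: 791

Each tenant is assigned to its cheapest site among the open ones.
{W1, W3}: Z1→W1 4·13=52, Z2→W1 2·19=38, Z3→W3 4·10=40, Z4→W1 6·17=102, Z5→W3 3·11=33, Z6→W1 6·20=120, Z7→W1 9·7=63. Service 448; fixed 343; total 791.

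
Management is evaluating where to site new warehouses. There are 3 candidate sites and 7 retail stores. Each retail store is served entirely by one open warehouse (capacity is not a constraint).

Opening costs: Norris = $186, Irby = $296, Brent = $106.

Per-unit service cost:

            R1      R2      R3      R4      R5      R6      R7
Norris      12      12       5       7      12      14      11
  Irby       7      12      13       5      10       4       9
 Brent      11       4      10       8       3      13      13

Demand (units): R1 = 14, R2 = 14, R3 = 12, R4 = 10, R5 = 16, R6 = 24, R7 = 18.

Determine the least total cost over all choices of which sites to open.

For any fixed open set, each retail store goes to its cheapest open site; total = fixed + service.
{Irby, Brent}: R1→Irby 7·14=98, R2→Brent 4·14=56, R3→Brent 10·12=120, R4→Irby 5·10=50, R5→Brent 3·16=48, R6→Irby 4·24=96, R7→Irby 9·18=162. Service 630; fixed 402; total 1032.
{Brent}: service 1004 + fixed 106 = 1110
{Norris, Irby, Brent}: service 570 + fixed 588 = 1158
No other subset beats 1032.

Minimum total cost: 1032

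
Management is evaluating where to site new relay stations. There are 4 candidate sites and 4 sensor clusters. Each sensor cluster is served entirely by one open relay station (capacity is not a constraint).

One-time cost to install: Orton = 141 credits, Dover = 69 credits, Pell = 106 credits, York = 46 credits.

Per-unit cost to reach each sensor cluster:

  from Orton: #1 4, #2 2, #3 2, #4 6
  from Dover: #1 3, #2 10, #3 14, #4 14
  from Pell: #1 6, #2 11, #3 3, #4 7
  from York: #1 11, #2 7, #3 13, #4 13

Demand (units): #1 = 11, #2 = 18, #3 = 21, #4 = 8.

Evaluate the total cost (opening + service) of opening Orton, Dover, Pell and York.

Total cost: 521

Each sensor cluster is assigned to its cheapest site among the open ones.
{Orton, Dover, Pell, York}: #1→Dover 3·11=33, #2→Orton 2·18=36, #3→Orton 2·21=42, #4→Orton 6·8=48. Service 159; fixed 362; total 521.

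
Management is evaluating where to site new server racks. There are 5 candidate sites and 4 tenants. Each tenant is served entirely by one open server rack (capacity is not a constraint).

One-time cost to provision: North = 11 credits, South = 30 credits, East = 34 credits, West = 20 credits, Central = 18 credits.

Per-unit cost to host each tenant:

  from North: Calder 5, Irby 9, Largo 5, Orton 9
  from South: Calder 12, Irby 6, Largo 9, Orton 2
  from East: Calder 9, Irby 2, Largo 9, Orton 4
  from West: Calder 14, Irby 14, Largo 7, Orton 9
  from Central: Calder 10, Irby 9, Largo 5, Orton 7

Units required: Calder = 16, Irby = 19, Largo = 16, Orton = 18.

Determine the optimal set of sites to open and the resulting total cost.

For any fixed open set, each tenant goes to its cheapest open site; total = fixed + service.
{North, South, East}: Calder→North 5·16=80, Irby→East 2·19=38, Largo→North 5·16=80, Orton→South 2·18=36. Service 234; fixed 75; total 309.
{North, East}: service 270 + fixed 45 = 315
{North, South, East, Central}: Calder→North 5·16=80, Irby→East 2·19=38, Largo→North 5·16=80, Orton→South 2·18=36. Service 234; fixed 93; total 327.
{North, South, East, West, Central}: Calder→North 5·16=80, Irby→East 2·19=38, Largo→North 5·16=80, Orton→South 2·18=36. Service 234; fixed 113; total 347.
No other subset beats 309.

Open North, South and East; minimum total cost 309.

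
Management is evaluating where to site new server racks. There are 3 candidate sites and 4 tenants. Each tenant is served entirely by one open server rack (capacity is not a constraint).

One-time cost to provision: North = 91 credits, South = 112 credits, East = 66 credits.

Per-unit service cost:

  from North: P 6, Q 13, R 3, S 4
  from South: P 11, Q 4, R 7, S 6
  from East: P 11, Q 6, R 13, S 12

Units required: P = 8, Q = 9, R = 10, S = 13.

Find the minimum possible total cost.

Minimum total cost: 338

For any fixed open set, each tenant goes to its cheapest open site; total = fixed + service.
{North}: P→North 6·8=48, Q→North 13·9=117, R→North 3·10=30, S→North 4·13=52. Service 247; fixed 91; total 338.
{North, East}: P→North 6·8=48, Q→East 6·9=54, R→North 3·10=30, S→North 4·13=52. Service 184; fixed 157; total 341.
{North, South}: P→North 6·8=48, Q→South 4·9=36, R→North 3·10=30, S→North 4·13=52. Service 166; fixed 203; total 369.
{North, South, East}: P→North 6·8=48, Q→South 4·9=36, R→North 3·10=30, S→North 4·13=52. Service 166; fixed 269; total 435.
No other subset beats 338.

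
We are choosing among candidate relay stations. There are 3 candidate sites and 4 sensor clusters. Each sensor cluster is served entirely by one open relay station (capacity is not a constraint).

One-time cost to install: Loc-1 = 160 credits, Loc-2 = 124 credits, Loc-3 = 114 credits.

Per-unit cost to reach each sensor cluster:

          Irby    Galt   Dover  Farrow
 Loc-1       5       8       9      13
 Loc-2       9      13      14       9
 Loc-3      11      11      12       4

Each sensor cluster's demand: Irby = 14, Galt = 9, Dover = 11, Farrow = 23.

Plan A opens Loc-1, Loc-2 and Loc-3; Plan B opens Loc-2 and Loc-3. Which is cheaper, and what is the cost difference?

Plan B is cheaper by 44.

Plan A: {Loc-1, Loc-2, Loc-3}: Irby→Loc-1 5·14=70, Galt→Loc-1 8·9=72, Dover→Loc-1 9·11=99, Farrow→Loc-3 4·23=92. Service 333; fixed 398; total 731.
Plan B: {Loc-2, Loc-3}: Irby→Loc-2 9·14=126, Galt→Loc-3 11·9=99, Dover→Loc-3 12·11=132, Farrow→Loc-3 4·23=92. Service 449; fixed 238; total 687.
Difference: |731 − 687| = 44.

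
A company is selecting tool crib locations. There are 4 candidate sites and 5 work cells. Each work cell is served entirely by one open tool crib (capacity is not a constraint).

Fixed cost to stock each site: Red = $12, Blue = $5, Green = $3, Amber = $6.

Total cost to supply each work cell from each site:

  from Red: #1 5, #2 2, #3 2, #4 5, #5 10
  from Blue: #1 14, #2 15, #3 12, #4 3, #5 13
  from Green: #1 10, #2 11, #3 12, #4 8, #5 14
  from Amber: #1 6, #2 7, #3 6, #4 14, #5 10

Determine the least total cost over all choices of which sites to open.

Minimum total cost: 36

For any fixed open set, each work cell goes to its cheapest open site; total = fixed + service.
{Red}: #1→Red 5, #2→Red 2, #3→Red 2, #4→Red 5, #5→Red 10. Service 24; fixed 12; total 36.
{Red, Blue}: #1→Red 5, #2→Red 2, #3→Red 2, #4→Blue 3, #5→Red 10. Service 22; fixed 17; total 39.
{Red, Green}: service 24 + fixed 15 = 39
{Red, Blue, Green, Amber}: service 22 + fixed 26 = 48
No other subset beats 36.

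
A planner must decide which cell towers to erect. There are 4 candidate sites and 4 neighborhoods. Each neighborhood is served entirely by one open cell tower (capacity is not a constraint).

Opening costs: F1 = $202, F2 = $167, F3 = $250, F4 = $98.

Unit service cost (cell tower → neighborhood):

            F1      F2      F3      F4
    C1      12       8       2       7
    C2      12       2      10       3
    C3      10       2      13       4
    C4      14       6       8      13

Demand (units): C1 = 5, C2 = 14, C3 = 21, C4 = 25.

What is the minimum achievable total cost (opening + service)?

For any fixed open set, each neighborhood goes to its cheapest open site; total = fixed + service.
{F2}: C1→F2 8·5=40, C2→F2 2·14=28, C3→F2 2·21=42, C4→F2 6·25=150. Service 260; fixed 167; total 427.
{F2, F4}: C1→F4 7·5=35, C2→F2 2·14=28, C3→F2 2·21=42, C4→F2 6·25=150. Service 255; fixed 265; total 520.
{F4}: service 486 + fixed 98 = 584
{F1, F2, F3, F4}: C1→F3 2·5=10, C2→F2 2·14=28, C3→F2 2·21=42, C4→F2 6·25=150. Service 230; fixed 717; total 947.
No other subset beats 427.

Minimum total cost: 427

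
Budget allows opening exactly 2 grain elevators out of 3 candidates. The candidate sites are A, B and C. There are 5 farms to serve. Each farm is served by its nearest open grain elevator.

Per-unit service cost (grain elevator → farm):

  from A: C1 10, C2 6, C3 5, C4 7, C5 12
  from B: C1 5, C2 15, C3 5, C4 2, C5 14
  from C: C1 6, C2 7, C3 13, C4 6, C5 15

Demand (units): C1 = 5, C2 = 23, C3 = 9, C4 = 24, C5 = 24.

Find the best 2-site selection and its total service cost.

Choose A and B; total service cost 544.

With exactly 2 open, each farm uses its cheapest among the chosen.
{A, B}: C1→B 5·5=25, C2→A 6·23=138, C3→A 5·9=45, C4→B 2·24=48, C5→A 12·24=288. Service cost 544.
{B, C}: service cost 615
{A, C}: service cost 645
Among all 3 size-2 choices, {A, B} is lowest.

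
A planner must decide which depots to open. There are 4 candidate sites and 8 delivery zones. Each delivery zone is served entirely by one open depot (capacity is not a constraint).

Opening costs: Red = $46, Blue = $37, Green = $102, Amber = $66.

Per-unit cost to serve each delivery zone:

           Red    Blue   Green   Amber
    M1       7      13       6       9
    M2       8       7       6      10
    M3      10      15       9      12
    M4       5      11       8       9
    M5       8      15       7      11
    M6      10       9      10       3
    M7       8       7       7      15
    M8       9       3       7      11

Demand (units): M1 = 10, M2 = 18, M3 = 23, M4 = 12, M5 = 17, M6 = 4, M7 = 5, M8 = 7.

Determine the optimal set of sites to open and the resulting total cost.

Open Red and Blue; minimum total cost 797.

For any fixed open set, each delivery zone goes to its cheapest open site; total = fixed + service.
{Red, Blue}: M1→Red 7·10=70, M2→Blue 7·18=126, M3→Red 10·23=230, M4→Red 5·12=60, M5→Red 8·17=136, M6→Blue 9·4=36, M7→Blue 7·5=35, M8→Blue 3·7=21. Service 714; fixed 83; total 797.
{Green}: service 714 + fixed 102 = 816
{Blue, Green}: M1→Green 6·10=60, M2→Green 6·18=108, M3→Green 9·23=207, M4→Green 8·12=96, M5→Green 7·17=119, M6→Blue 9·4=36, M7→Blue 7·5=35, M8→Blue 3·7=21. Service 682; fixed 139; total 821.
{Red, Blue, Green, Amber}: M1→Green 6·10=60, M2→Green 6·18=108, M3→Green 9·23=207, M4→Red 5·12=60, M5→Green 7·17=119, M6→Amber 3·4=12, M7→Blue 7·5=35, M8→Blue 3·7=21. Service 622; fixed 251; total 873.
(All 15 nonempty subsets were checked; Red and Blue is lowest.)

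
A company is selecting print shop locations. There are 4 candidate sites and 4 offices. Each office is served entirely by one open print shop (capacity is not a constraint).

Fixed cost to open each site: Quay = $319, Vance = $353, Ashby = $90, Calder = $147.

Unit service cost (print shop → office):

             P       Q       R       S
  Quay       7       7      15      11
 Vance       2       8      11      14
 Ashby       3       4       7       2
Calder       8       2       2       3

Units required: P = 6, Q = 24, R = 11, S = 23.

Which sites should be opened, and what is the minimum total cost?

For any fixed open set, each office goes to its cheapest open site; total = fixed + service.
{Ashby}: P→Ashby 3·6=18, Q→Ashby 4·24=96, R→Ashby 7·11=77, S→Ashby 2·23=46. Service 237; fixed 90; total 327.
{Calder}: P→Calder 8·6=48, Q→Calder 2·24=48, R→Calder 2·11=22, S→Calder 3·23=69. Service 187; fixed 147; total 334.
{Ashby, Calder}: service 134 + fixed 237 = 371
{Quay, Vance, Ashby, Calder}: service 128 + fixed 909 = 1037
No other subset beats 327.

Open Ashby only; minimum total cost 327.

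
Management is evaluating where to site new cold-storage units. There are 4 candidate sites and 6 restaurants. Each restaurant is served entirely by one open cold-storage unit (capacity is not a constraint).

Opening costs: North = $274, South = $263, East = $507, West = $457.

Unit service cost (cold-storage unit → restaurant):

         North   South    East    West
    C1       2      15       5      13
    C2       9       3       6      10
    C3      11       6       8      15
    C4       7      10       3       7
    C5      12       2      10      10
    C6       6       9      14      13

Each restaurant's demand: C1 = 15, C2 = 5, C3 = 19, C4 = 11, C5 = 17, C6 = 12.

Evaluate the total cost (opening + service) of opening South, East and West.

Each restaurant is assigned to its cheapest site among the open ones.
{South, East, West}: C1→East 5·15=75, C2→South 3·5=15, C3→South 6·19=114, C4→East 3·11=33, C5→South 2·17=34, C6→South 9·12=108. Service 379; fixed 1227; total 1606.

Total cost: 1606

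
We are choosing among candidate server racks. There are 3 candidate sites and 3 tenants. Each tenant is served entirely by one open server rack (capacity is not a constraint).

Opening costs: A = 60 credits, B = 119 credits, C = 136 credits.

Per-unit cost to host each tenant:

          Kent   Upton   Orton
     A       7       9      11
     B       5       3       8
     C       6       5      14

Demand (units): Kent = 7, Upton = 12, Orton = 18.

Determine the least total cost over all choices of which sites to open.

For any fixed open set, each tenant goes to its cheapest open site; total = fixed + service.
{B}: Kent→B 5·7=35, Upton→B 3·12=36, Orton→B 8·18=144. Service 215; fixed 119; total 334.
{A, B}: Kent→B 5·7=35, Upton→B 3·12=36, Orton→B 8·18=144. Service 215; fixed 179; total 394.
{A}: Kent→A 7·7=49, Upton→A 9·12=108, Orton→A 11·18=198. Service 355; fixed 60; total 415.
{A, B, C}: service 215 + fixed 315 = 530
No other subset beats 334.

Minimum total cost: 334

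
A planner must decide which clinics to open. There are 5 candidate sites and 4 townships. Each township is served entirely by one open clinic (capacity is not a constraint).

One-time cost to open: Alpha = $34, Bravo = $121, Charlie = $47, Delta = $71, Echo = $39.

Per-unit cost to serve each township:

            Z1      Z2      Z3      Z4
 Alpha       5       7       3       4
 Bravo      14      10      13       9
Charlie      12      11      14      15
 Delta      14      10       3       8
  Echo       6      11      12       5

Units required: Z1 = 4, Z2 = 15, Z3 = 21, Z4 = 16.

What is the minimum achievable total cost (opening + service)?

For any fixed open set, each township goes to its cheapest open site; total = fixed + service.
{Alpha}: Z1→Alpha 5·4=20, Z2→Alpha 7·15=105, Z3→Alpha 3·21=63, Z4→Alpha 4·16=64. Service 252; fixed 34; total 286.
{Alpha, Echo}: Z1→Alpha 5·4=20, Z2→Alpha 7·15=105, Z3→Alpha 3·21=63, Z4→Alpha 4·16=64. Service 252; fixed 73; total 325.
{Alpha, Charlie}: Z1→Alpha 5·4=20, Z2→Alpha 7·15=105, Z3→Alpha 3·21=63, Z4→Alpha 4·16=64. Service 252; fixed 81; total 333.
{Alpha, Bravo, Charlie, Delta, Echo}: service 252 + fixed 312 = 564
No other subset beats 286.

Minimum total cost: 286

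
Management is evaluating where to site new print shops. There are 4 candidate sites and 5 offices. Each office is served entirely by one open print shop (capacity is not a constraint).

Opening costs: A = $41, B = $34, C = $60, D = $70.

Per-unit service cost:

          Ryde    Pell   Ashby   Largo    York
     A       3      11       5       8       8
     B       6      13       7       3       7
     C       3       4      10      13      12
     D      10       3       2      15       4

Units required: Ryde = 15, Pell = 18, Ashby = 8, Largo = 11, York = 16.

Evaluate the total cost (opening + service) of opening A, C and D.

Each office is assigned to its cheapest site among the open ones.
{A, C, D}: Ryde→A 3·15=45, Pell→D 3·18=54, Ashby→D 2·8=16, Largo→A 8·11=88, York→D 4·16=64. Service 267; fixed 171; total 438.

Total cost: 438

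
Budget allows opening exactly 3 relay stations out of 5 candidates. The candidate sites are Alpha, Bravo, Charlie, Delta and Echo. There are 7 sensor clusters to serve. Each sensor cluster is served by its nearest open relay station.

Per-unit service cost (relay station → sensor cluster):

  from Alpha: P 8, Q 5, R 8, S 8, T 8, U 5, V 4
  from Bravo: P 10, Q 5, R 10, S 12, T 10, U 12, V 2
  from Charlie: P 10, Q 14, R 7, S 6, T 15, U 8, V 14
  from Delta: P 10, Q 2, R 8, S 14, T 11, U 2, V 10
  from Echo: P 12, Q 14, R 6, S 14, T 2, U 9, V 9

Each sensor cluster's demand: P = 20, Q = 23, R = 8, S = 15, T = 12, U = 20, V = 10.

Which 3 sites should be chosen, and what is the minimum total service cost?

With exactly 3 open, each sensor cluster uses its cheapest among the chosen.
{Alpha, Delta, Echo}: P→Alpha 8·20=160, Q→Delta 2·23=46, R→Echo 6·8=48, S→Alpha 8·15=120, T→Echo 2·12=24, U→Delta 2·20=40, V→Alpha 4·10=40. Service cost 478.
{Alpha, Charlie, Delta}: service cost 528
{Charlie, Delta, Echo}: service cost 538
Among all 10 size-3 choices, {Alpha, Delta, Echo} is lowest.

Choose Alpha, Delta and Echo; total service cost 478.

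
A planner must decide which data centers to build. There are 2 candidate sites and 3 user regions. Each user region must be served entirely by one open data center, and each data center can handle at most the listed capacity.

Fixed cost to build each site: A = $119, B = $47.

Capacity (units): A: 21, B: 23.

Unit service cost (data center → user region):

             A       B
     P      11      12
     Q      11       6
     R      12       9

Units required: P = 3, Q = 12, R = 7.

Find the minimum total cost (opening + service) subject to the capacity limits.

Open {B}: P→B 12·3=36, Q→B 6·12=72, R→B 9·7=63.
Loads: B carries 22/23. Service 171; fixed 47; total 218.
Next best feasible plan costs 334.

Minimum total cost: 218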